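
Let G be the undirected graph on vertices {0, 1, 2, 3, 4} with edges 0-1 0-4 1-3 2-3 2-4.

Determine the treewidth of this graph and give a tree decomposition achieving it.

Each bag holds 3 vertices, so the decomposition has width 2, which upper-bounds the treewidth. For the lower bound, G contains the cycle 4–0–1–3–2–4, so G is not a forest; only forests have treewidth ≤ 1, hence tw(G) ≥ 2. Hence tw(G) = 2 exactly.

Treewidth 2.
Bags: B1 = {0, 1, 4}  B2 = {1, 3, 4}  B3 = {2, 3, 4}
Tree: B1–B2, B2–B3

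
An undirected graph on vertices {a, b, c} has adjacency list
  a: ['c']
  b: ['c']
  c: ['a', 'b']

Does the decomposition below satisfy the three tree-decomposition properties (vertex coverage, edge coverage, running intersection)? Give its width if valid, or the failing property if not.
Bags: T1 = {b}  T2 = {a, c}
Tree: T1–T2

A tree decomposition must satisfy three properties: every vertex lies in some bag; for every edge, both endpoints lie together in some bag; and for every vertex, the bags containing it form a connected subtree. Here edge (c,b) lies in no bag, so the decomposition is invalid.

No — edge (c,b) lies in no bag.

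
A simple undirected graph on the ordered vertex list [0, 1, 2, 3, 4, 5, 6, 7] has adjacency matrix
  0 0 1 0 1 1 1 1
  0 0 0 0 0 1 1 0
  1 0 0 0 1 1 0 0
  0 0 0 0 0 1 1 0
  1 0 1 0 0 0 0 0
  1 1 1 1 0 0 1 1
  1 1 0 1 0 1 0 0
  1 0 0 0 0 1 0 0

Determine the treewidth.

A width-2 tree decomposition is:
Bags: B1 = {0, 5, 6}  B2 = {0, 5, 7}  B3 = {0, 2, 5}  B4 = {3, 5, 6}  B5 = {1, 5, 6}  B6 = {0, 2, 4}
Tree: B1–B2, B2–B3, B1–B4, B1–B5, B3–B6
Each bag holds 3 vertices, so the decomposition has width 2, which upper-bounds the treewidth. On the other hand G contains the 3-clique {0, 2, 4}. A clique must lie in a single bag of any decomposition, so no decomposition can have width below 2. Combining the bounds, tw(G) = 2.

2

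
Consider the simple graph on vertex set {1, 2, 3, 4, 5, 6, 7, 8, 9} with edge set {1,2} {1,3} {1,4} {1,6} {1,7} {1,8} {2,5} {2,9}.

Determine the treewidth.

A width-1 tree decomposition is:
Bags: B1 = {1, 2}  B2 = {1, 3}  B3 = {1, 4}  B4 = {2, 5}  B5 = {2, 9}  B6 = {1, 8}  B7 = {1, 6}  B8 = {1, 7}
Tree: B1–B2, B2–B3, B1–B4, B4–B5, B2–B6, B3–B7, B6–B8
Every bag has size at most 2, so the width is 2 − 1 = 1 and tw(G) ≤ 1. Since G has at least one edge (e.g. 2–1), it is not an edgeless graph, so tw(G) ≥ 1. The upper and lower bounds meet at 1, so that is the treewidth.

1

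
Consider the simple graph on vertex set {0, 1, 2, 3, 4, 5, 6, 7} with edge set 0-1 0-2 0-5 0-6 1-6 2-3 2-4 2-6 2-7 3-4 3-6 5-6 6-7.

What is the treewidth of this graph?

2

A width-2 tree decomposition is:
Bags: B1 = {0, 2, 6}  B2 = {2, 6, 7}  B3 = {2, 3, 6}  B4 = {0, 5, 6}  B5 = {0, 1, 6}  B6 = {2, 3, 4}
Tree: B1–B2, B1–B3, B1–B4, B1–B5, B3–B6
The largest bag has 3 vertices, giving width 2; this decomposition certifies tw(G) ≤ 2. On the other hand G contains the 3-clique {2, 3, 4}. A clique must lie in a single bag of any decomposition, so no decomposition can have width below 2. Combining the bounds, tw(G) = 2.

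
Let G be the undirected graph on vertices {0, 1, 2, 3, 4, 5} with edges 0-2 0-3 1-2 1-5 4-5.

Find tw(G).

1

A width-1 tree decomposition is:
Bags: B1 = {0, 3}  B2 = {0, 2}  B3 = {1, 2}  B4 = {1, 5}  B5 = {4, 5}
Tree: B1–B2, B2–B3, B3–B4, B4–B5
The largest bag has 2 vertices, giving width 1; this decomposition certifies tw(G) ≤ 1. G has an edge, so its treewidth is at least 1. The upper and lower bounds meet at 1, so that is the treewidth.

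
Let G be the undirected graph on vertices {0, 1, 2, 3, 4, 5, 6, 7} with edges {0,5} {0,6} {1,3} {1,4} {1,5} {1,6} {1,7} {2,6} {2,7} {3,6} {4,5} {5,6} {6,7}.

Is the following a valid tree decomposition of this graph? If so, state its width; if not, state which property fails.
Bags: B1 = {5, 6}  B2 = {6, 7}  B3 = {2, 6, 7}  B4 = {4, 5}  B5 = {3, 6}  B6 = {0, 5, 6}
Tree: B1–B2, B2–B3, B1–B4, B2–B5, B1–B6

No — vertex 1 appears in no bag.

A tree decomposition must satisfy three properties: every vertex lies in some bag; for every edge, both endpoints lie together in some bag; and for every vertex, the bags containing it form a connected subtree. Here vertex 1 appears in no bag, so the decomposition is invalid.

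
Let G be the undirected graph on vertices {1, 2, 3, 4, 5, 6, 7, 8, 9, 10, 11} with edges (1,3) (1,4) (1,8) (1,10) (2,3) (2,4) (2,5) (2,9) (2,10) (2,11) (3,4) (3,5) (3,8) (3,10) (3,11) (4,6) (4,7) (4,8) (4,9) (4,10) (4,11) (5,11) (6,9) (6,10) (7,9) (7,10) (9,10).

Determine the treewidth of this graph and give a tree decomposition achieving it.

Treewidth 3.
One such decomposition:
Bags: B1 = {2, 3, 4, 11}  B2 = {2, 3, 5, 11}  B3 = {2, 3, 4, 10}  B4 = {1, 3, 4, 10}  B5 = {1, 3, 4, 8}  B6 = {2, 4, 9, 10}  B7 = {4, 7, 9, 10}  B8 = {4, 6, 9, 10}
Tree: B1–B2, B1–B3, B3–B4, B4–B5, B3–B6, B6–B7, B7–B8

Every bag has size at most 4, so the width is 4 − 1 = 3 and tw(G) ≤ 3. On the other hand G contains the 4-clique {1, 3, 4, 8}. A clique must lie in a single bag of any decomposition, so no decomposition can have width below 3. Combining the bounds, tw(G) = 3.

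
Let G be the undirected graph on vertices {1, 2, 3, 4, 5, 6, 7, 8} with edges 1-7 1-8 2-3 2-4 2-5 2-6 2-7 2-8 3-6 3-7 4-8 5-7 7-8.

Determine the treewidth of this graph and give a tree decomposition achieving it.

Treewidth 2.
One such decomposition:
Bags: B1 = {2, 3, 7}  B2 = {2, 7, 8}  B3 = {1, 7, 8}  B4 = {2, 3, 6}  B5 = {2, 5, 7}  B6 = {2, 4, 8}
Tree: B1–B2, B2–B3, B1–B4, B2–B5, B2–B6

Each bag holds 3 vertices, so the decomposition has width 2, which upper-bounds the treewidth. For the lower bound, the 3 vertices {1, 7, 8} are pairwise adjacent, and any tree decomposition puts a clique entirely inside one bag — forcing width ≥ 2. Hence tw(G) = 2 exactly.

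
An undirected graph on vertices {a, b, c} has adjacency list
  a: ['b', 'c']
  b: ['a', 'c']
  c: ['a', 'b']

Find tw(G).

A width-2 tree decomposition is:
Bags: B1 = {a, b, c}
Tree: (single bag)
With just one bag of size 3, the width is 3 − 1 = 2, so tw(G) ≤ 2. Conversely, {a, b, c} is a clique of size 3, and the vertices of any clique must share a bag in every tree decomposition; so some bag has ≥ 3 vertices and tw(G) ≥ 2. Combining the bounds, tw(G) = 2.

2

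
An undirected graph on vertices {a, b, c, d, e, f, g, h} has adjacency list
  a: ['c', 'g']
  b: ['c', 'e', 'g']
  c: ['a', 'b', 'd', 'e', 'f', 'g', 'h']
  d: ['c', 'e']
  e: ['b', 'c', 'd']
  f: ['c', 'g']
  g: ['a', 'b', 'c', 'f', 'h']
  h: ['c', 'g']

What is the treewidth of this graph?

2

A width-2 tree decomposition is:
Bags: B1 = {c, g, h}  B2 = {b, c, g}  B3 = {b, c, e}  B4 = {c, f, g}  B5 = {a, c, g}  B6 = {c, d, e}
Tree: B1–B2, B2–B3, B2–B4, B4–B5, B3–B6
Every bag has size at most 3, so the width is 3 − 1 = 2 and tw(G) ≤ 2. For the lower bound, the 3 vertices {c, d, e} are pairwise adjacent, and any tree decomposition puts a clique entirely inside one bag — forcing width ≥ 2. Therefore the treewidth is 2.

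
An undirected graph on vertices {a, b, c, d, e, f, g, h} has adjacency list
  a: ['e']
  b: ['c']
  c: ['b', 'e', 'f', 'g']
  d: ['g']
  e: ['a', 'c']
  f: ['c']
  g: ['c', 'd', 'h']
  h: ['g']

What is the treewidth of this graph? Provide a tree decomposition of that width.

The largest bag has 2 vertices, giving width 1; this decomposition certifies tw(G) ≤ 1. G has an edge, so its treewidth is at least 1. Hence tw(G) = 1 exactly.

Treewidth 1.
One optimal decomposition is:
Bags: B1 = {g, h}  B2 = {c, g}  B3 = {c, e}  B4 = {b, c}  B5 = {c, f}  B6 = {a, e}  B7 = {d, g}
Tree: B1–B2, B2–B3, B2–B4, B4–B5, B3–B6, B1–B7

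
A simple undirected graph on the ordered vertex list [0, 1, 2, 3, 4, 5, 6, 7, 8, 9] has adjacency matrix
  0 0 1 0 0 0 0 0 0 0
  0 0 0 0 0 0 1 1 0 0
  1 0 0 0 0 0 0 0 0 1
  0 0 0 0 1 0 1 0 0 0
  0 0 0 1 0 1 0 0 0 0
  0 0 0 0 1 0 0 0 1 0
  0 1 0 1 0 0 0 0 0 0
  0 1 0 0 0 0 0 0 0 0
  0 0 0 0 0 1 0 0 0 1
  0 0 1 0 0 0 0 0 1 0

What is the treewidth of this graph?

A width-1 tree decomposition is:
Bags: B1 = {0, 2}  B2 = {2, 9}  B3 = {8, 9}  B4 = {5, 8}  B5 = {4, 5}  B6 = {3, 4}  B7 = {3, 6}  B8 = {1, 6}  B9 = {1, 7}
Tree: B1–B2, B2–B3, B3–B4, B4–B5, B5–B6, B6–B7, B7–B8, B8–B9
Each bag holds 2 vertices, so the decomposition has width 1, which upper-bounds the treewidth. Since G has at least one edge (e.g. 0–2), it is not an edgeless graph, so tw(G) ≥ 1. The upper and lower bounds meet at 1, so that is the treewidth.

1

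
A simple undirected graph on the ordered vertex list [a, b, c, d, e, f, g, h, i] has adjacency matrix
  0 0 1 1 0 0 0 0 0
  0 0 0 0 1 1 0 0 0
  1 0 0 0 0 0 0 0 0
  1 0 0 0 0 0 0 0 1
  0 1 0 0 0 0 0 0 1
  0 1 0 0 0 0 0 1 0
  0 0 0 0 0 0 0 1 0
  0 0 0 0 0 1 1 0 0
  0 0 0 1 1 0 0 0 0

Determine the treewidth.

A width-1 tree decomposition is:
Bags: B1 = {g, h}  B2 = {f, h}  B3 = {b, f}  B4 = {b, e}  B5 = {e, i}  B6 = {d, i}  B7 = {a, d}  B8 = {a, c}
Tree: B1–B2, B2–B3, B3–B4, B4–B5, B5–B6, B6–B7, B7–B8
Every bag has size at most 2, so the width is 2 − 1 = 1 and tw(G) ≤ 1. G has an edge, so its treewidth is at least 1. Therefore the treewidth is 1.

1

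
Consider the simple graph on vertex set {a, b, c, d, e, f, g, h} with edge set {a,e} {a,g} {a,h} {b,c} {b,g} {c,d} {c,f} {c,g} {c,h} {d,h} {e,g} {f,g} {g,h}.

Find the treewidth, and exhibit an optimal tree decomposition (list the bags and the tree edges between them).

The largest bag has 3 vertices, giving width 2; this decomposition certifies tw(G) ≤ 2. Conversely, {c, d, h} is a clique of size 3, and the vertices of any clique must share a bag in every tree decomposition; so some bag has ≥ 3 vertices and tw(G) ≥ 2. The upper and lower bounds meet at 2, so that is the treewidth.

Treewidth 2.
One such decomposition:
Bags: B1 = {a, g, h}  B2 = {c, g, h}  B3 = {a, e, g}  B4 = {c, f, g}  B5 = {b, c, g}  B6 = {c, d, h}
Tree: B1–B2, B1–B3, B2–B4, B2–B5, B2–B6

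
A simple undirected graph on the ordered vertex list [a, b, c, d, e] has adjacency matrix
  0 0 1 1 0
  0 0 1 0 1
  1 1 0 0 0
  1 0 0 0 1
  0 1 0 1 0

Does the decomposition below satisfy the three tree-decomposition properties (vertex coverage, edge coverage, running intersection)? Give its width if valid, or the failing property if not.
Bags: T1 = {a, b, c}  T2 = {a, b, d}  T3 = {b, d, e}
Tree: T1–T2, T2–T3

Yes; width 2.

Vertex coverage: the bags together contain {a, b, c, d, e}, the full vertex set. Edge coverage: each edge of G has both endpoints in at least one bag. Running intersection: for every vertex, the bags containing it form a connected subtree. All three properties hold, so this is a valid tree decomposition of width max|bag| − 1 = 2, and hence tw(G) ≤ 2.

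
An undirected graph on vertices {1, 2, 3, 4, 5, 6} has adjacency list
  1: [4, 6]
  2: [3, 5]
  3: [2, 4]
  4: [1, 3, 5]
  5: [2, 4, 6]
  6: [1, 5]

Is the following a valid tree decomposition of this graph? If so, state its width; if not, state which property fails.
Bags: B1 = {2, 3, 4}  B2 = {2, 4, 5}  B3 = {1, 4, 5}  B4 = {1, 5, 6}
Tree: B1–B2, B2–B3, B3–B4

Vertex coverage: the bags together contain {1, 2, 3, 4, 5, 6}, the full vertex set. Edge coverage: each edge of G has both endpoints in at least one bag. Running intersection: for every vertex, the bags containing it form a connected subtree. All three properties hold, so this is a valid tree decomposition of width max|bag| − 1 = 2, and hence tw(G) ≤ 2.

Yes; width 2.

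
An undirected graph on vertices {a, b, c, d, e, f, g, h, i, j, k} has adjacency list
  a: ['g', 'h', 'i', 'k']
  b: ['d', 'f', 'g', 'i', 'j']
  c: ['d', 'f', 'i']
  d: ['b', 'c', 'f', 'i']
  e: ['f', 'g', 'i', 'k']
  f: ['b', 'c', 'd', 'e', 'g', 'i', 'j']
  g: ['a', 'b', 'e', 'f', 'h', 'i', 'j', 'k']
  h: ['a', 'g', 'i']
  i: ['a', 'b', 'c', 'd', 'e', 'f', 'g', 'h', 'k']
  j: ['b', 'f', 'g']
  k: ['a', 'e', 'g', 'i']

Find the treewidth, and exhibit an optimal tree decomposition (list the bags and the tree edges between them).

Treewidth 3.
One optimal decomposition is:
Bags: B1 = {b, f, g, i}  B2 = {e, f, g, i}  B3 = {e, g, i, k}  B4 = {a, g, i, k}  B5 = {a, g, h, i}  B6 = {b, f, g, j}  B7 = {b, d, f, i}  B8 = {c, d, f, i}
Tree: B1–B2, B2–B3, B3–B4, B4–B5, B1–B6, B1–B7, B7–B8

Every bag has size at most 4, so the width is 4 − 1 = 3 and tw(G) ≤ 3. For the lower bound, the 4 vertices {b, f, g, j} are pairwise adjacent, and any tree decomposition puts a clique entirely inside one bag — forcing width ≥ 3. Combining the bounds, tw(G) = 3.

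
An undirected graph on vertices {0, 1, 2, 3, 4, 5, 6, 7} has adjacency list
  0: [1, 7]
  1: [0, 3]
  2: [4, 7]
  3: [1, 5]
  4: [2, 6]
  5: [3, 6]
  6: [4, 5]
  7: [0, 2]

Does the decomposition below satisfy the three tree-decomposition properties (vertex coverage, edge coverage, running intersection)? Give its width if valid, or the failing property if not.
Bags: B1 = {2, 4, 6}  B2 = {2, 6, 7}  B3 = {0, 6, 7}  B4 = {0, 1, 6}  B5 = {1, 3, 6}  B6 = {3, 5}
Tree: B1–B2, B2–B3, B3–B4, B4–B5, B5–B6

A tree decomposition must satisfy three properties: every vertex lies in some bag; for every edge, both endpoints lie together in some bag; and for every vertex, the bags containing it form a connected subtree. Here edge (6,5) lies in no bag, so the decomposition is invalid.

No — edge (6,5) lies in no bag.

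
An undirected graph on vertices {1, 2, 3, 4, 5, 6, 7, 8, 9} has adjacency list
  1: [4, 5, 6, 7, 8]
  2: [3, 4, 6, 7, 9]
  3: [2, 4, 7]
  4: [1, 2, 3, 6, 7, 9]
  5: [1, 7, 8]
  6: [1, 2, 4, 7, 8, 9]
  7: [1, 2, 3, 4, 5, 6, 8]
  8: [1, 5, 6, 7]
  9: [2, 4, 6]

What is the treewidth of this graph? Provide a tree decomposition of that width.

The largest bag has 4 vertices, giving width 3; this decomposition certifies tw(G) ≤ 3. On the other hand G contains the 4-clique {2, 4, 6, 9}. A clique must lie in a single bag of any decomposition, so no decomposition can have width below 3. Hence tw(G) = 3 exactly.

Treewidth 3.
Bags: B1 = {2, 4, 6, 7}  B2 = {2, 4, 6, 9}  B3 = {1, 4, 6, 7}  B4 = {2, 3, 4, 7}  B5 = {1, 6, 7, 8}  B6 = {1, 5, 7, 8}
Tree: B1–B2, B1–B3, B1–B4, B3–B5, B5–B6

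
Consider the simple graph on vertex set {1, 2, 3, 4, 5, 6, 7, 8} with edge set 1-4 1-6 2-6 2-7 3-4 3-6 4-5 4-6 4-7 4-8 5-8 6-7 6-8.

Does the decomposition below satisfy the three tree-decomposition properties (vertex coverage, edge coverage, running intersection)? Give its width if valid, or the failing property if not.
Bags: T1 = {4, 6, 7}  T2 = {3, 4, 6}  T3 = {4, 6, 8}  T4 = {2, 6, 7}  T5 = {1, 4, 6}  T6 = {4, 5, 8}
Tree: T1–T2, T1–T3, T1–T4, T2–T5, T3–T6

Yes; width 2.

Checking the three conditions: (i) the bags cover all of {1, 2, 3, 4, 5, 6, 7, 8}; (ii) for each edge, some bag contains both endpoints; (iii) the bags containing any fixed vertex form a subtree. All hold, so the decomposition is valid with width 3 − 1 = 2.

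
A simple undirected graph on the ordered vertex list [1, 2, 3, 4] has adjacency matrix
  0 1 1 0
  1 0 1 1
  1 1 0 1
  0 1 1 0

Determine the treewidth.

2

A width-2 tree decomposition is:
Bags: B1 = {1, 2, 3}  B2 = {2, 3, 4}
Tree: B1–B2
The largest bag has 3 vertices, giving width 2; this decomposition certifies tw(G) ≤ 2. For the lower bound, the 3 vertices {1, 2, 3} are pairwise adjacent, and any tree decomposition puts a clique entirely inside one bag — forcing width ≥ 2. Hence tw(G) = 2 exactly.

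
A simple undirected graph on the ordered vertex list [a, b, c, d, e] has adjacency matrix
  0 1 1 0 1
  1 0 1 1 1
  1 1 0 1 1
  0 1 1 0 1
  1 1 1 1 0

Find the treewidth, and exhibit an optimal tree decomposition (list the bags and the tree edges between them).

Treewidth 3.
One such decomposition:
Bags: B1 = {a, b, c, e}  B2 = {b, c, d, e}
Tree: B1–B2

Every bag has size at most 4, so the width is 4 − 1 = 3 and tw(G) ≤ 3. On the other hand G contains the 4-clique {b, c, d, e}. A clique must lie in a single bag of any decomposition, so no decomposition can have width below 3. Combining the bounds, tw(G) = 3.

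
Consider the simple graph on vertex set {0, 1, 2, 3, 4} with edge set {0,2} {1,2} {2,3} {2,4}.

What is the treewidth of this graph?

1

A width-1 tree decomposition is:
Bags: B1 = {2, 3}  B2 = {2, 4}  B3 = {0, 2}  B4 = {1, 2}
Tree: B1–B2, B1–B3, B1–B4
The largest bag has 2 vertices, giving width 1; this decomposition certifies tw(G) ≤ 1. Since G has at least one edge (e.g. 2–3), it is not an edgeless graph, so tw(G) ≥ 1. Hence tw(G) = 1 exactly.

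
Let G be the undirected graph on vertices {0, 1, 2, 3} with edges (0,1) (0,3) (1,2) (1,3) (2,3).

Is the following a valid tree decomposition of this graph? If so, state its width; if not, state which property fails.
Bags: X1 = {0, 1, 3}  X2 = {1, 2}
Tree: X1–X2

No — edge (3,2) lies in no bag.

A tree decomposition must satisfy three properties: every vertex lies in some bag; for every edge, both endpoints lie together in some bag; and for every vertex, the bags containing it form a connected subtree. Here edge (3,2) lies in no bag, so the decomposition is invalid.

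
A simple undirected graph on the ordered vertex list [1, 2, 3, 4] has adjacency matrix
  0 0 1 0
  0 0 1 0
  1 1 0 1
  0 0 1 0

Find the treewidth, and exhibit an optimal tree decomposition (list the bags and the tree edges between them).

Each bag holds 2 vertices, so the decomposition has width 1, which upper-bounds the treewidth. Since G has at least one edge (e.g. 3–2), it is not an edgeless graph, so tw(G) ≥ 1. Combining the bounds, tw(G) = 1.

Treewidth 1.
One such decomposition:
Bags: B1 = {2, 3}  B2 = {1, 3}  B3 = {3, 4}
Tree: B1–B2, B2–B3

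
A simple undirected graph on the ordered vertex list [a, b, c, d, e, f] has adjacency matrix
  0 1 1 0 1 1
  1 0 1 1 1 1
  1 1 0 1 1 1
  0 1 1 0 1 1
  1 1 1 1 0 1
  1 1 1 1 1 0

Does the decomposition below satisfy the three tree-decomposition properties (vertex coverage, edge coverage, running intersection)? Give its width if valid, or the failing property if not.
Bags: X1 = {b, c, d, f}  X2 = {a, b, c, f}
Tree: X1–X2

A tree decomposition must satisfy three properties: every vertex lies in some bag; for every edge, both endpoints lie together in some bag; and for every vertex, the bags containing it form a connected subtree. Here vertex e appears in no bag, so the decomposition is invalid.

No — vertex e appears in no bag.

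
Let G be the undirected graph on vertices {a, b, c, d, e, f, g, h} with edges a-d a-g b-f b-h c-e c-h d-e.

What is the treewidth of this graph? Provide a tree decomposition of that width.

The largest bag has 2 vertices, giving width 1; this decomposition certifies tw(G) ≤ 1. Any graph with an edge has treewidth ≥ 1, and G has the edge g–a. Combining the bounds, tw(G) = 1.

Treewidth 1.
One such decomposition:
Bags: B1 = {a, g}  B2 = {a, d}  B3 = {d, e}  B4 = {c, e}  B5 = {c, h}  B6 = {b, h}  B7 = {b, f}
Tree: B1–B2, B2–B3, B3–B4, B4–B5, B5–B6, B6–B7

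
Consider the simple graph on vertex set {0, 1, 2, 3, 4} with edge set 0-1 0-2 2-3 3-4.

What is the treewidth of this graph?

A width-1 tree decomposition is:
Bags: B1 = {0, 1}  B2 = {0, 2}  B3 = {2, 3}  B4 = {3, 4}
Tree: B1–B2, B2–B3, B3–B4
The largest bag has 2 vertices, giving width 1; this decomposition certifies tw(G) ≤ 1. Any graph with an edge has treewidth ≥ 1, and G has the edge 1–0. Hence tw(G) = 1 exactly.

1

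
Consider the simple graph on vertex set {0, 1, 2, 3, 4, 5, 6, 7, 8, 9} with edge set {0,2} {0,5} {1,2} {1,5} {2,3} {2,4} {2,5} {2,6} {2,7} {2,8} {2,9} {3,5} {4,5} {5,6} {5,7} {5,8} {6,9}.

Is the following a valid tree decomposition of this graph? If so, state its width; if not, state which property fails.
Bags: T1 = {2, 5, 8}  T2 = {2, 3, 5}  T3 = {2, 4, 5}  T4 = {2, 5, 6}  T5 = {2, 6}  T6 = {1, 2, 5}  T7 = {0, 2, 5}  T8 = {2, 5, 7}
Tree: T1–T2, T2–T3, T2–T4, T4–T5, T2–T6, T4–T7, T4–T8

A tree decomposition must satisfy three properties: every vertex lies in some bag; for every edge, both endpoints lie together in some bag; and for every vertex, the bags containing it form a connected subtree. Here vertex 9 appears in no bag, so the decomposition is invalid.

No — vertex 9 appears in no bag.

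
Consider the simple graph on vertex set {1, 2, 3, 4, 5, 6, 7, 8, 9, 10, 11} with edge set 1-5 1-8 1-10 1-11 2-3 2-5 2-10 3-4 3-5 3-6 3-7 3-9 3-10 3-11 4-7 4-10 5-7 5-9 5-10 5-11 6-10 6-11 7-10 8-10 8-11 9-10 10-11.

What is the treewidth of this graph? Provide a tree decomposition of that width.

Every bag has size at most 4, so the width is 4 − 1 = 3 and tw(G) ≤ 3. Conversely, {1, 8, 10, 11} is a clique of size 4, and the vertices of any clique must share a bag in every tree decomposition; so some bag has ≥ 4 vertices and tw(G) ≥ 3. Combining the bounds, tw(G) = 3.

Treewidth 3.
One such decomposition:
Bags: B1 = {3, 5, 10, 11}  B2 = {1, 5, 10, 11}  B3 = {3, 5, 9, 10}  B4 = {3, 6, 10, 11}  B5 = {3, 5, 7, 10}  B6 = {3, 4, 7, 10}  B7 = {2, 3, 5, 10}  B8 = {1, 8, 10, 11}
Tree: B1–B2, B1–B3, B1–B4, B3–B5, B5–B6, B5–B7, B2–B8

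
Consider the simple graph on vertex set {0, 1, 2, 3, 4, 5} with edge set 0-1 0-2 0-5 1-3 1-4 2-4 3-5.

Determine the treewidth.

A width-2 tree decomposition is:
Bags: B1 = {1, 2, 4}  B2 = {0, 1, 2}  B3 = {0, 1, 3}  B4 = {0, 3, 5}
Tree: B1–B2, B2–B3, B3–B4
Every bag has size at most 3, so the width is 3 − 1 = 2 and tw(G) ≤ 2. Since 4–2–0–1–4 is a cycle in G, G is not acyclic. Forests are exactly the graphs of treewidth ≤ 1, so tw(G) ≥ 2. The upper and lower bounds meet at 2, so that is the treewidth.

2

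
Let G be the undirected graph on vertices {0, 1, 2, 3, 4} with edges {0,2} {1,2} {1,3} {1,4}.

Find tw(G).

1

A width-1 tree decomposition is:
Bags: B1 = {1, 3}  B2 = {1, 4}  B3 = {1, 2}  B4 = {0, 2}
Tree: B1–B2, B2–B3, B3–B4
Every bag has size at most 2, so the width is 2 − 1 = 1 and tw(G) ≤ 1. Since G has at least one edge (e.g. 1–3), it is not an edgeless graph, so tw(G) ≥ 1. Hence tw(G) = 1 exactly.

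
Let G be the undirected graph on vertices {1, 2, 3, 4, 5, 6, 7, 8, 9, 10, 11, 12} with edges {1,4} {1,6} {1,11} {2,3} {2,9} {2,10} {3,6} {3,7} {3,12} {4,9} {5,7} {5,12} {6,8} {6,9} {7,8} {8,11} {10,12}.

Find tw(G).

A width-3 tree decomposition is:
Bags: B1 = {2, 5, 10, 12}  B2 = {2, 3, 5, 12}  B3 = {2, 3, 5, 7}  B4 = {2, 3, 7, 9}  B5 = {3, 6, 7, 9}  B6 = {6, 7, 8, 9}  B7 = {4, 6, 8, 9}  B8 = {1, 4, 6, 8}  B9 = {1, 4, 8, 11}
Tree: B1–B2, B2–B3, B3–B4, B4–B5, B5–B6, B6–B7, B7–B8, B8–B9
The largest bag has 4 vertices, giving width 3; this decomposition certifies tw(G) ≤ 3. For the lower bound: the 4 vertex sets {5,10,12}, {2}, {3}, {6,7,8,9} are disjoint, each induces a connected subgraph, and every pair is joined by at least one edge of G. Contracting each set to a single vertex therefore yields K_{4} as a minor, and since treewidth is minor-monotone, tw(G) ≥ tw(K_{4}) = 3. Combining the bounds, tw(G) = 3.

3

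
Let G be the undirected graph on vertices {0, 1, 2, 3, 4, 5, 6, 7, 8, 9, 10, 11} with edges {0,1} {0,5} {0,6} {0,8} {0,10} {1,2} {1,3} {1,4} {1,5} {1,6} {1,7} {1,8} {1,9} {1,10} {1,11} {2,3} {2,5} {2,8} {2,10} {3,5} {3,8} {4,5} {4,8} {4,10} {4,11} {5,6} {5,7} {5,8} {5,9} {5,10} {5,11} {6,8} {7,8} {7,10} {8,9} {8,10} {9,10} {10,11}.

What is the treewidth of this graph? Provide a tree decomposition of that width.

Each bag holds 5 vertices, so the decomposition has width 4, which upper-bounds the treewidth. Conversely, {0, 1, 5, 8, 10} is a clique of size 5, and the vertices of any clique must share a bag in every tree decomposition; so some bag has ≥ 5 vertices and tw(G) ≥ 4. Hence tw(G) = 4 exactly.

Treewidth 4.
One such decomposition:
Bags: B1 = {1, 4, 5, 8, 10}  B2 = {0, 1, 5, 8, 10}  B3 = {1, 2, 5, 8, 10}  B4 = {1, 5, 8, 9, 10}  B5 = {1, 2, 3, 5, 8}  B6 = {1, 4, 5, 10, 11}  B7 = {1, 5, 7, 8, 10}  B8 = {0, 1, 5, 6, 8}
Tree: B1–B2, B2–B3, B1–B4, B3–B5, B1–B6, B1–B7, B2–B8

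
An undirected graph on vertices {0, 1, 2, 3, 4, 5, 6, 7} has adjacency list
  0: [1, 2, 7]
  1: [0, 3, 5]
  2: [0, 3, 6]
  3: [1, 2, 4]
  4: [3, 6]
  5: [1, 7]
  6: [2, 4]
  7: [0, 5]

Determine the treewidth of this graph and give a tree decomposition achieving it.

Treewidth 2.
One optimal decomposition is:
Bags: B1 = {0, 5, 7}  B2 = {0, 1, 5}  B3 = {0, 1, 2}  B4 = {1, 2, 3}  B5 = {2, 3, 6}  B6 = {3, 4, 6}
Tree: B1–B2, B2–B3, B3–B4, B4–B5, B5–B6

Every bag has size at most 3, so the width is 3 − 1 = 2 and tw(G) ≤ 2. For the lower bound, G contains the cycle 7–5–1–0–7, so G is not a forest; only forests have treewidth ≤ 1, hence tw(G) ≥ 2. Hence tw(G) = 2 exactly.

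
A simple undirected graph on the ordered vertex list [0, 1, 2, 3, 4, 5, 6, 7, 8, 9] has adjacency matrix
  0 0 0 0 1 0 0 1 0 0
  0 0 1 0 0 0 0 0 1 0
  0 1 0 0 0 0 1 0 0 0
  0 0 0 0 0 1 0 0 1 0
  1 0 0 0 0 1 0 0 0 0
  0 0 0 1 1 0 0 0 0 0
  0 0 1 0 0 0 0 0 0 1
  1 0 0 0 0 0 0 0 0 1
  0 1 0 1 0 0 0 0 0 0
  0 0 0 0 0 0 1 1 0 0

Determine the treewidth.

A width-2 tree decomposition is:
Bags: B1 = {0, 4, 5}  B2 = {0, 5, 7}  B3 = {5, 7, 9}  B4 = {5, 6, 9}  B5 = {2, 5, 6}  B6 = {1, 2, 5}  B7 = {1, 5, 8}  B8 = {3, 5, 8}
Tree: B1–B2, B2–B3, B3–B4, B4–B5, B5–B6, B6–B7, B7–B8
Each bag holds 3 vertices, so the decomposition has width 2, which upper-bounds the treewidth. For the lower bound, G contains the cycle 5–4–0–7–9–6–2–1–8–3–5, so G is not a forest; only forests have treewidth ≤ 1, hence tw(G) ≥ 2. The upper and lower bounds meet at 2, so that is the treewidth.

2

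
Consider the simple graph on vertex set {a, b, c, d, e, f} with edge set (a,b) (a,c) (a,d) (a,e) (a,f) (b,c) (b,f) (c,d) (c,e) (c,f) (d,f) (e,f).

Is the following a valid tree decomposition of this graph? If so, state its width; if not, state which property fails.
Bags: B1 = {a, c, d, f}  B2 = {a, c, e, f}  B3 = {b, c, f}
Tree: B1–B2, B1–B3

No — edge (a,b) lies in no bag.

A tree decomposition must satisfy three properties: every vertex lies in some bag; for every edge, both endpoints lie together in some bag; and for every vertex, the bags containing it form a connected subtree. Here edge (a,b) lies in no bag, so the decomposition is invalid.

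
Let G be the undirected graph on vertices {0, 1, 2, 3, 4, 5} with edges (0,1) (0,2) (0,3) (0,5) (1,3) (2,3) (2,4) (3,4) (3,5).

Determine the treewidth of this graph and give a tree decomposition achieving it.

The largest bag has 3 vertices, giving width 2; this decomposition certifies tw(G) ≤ 2. On the other hand G contains the 3-clique {0, 1, 3}. A clique must lie in a single bag of any decomposition, so no decomposition can have width below 2. Therefore the treewidth is 2.

Treewidth 2.
One optimal decomposition is:
Bags: B1 = {0, 2, 3}  B2 = {2, 3, 4}  B3 = {0, 3, 5}  B4 = {0, 1, 3}
Tree: B1–B2, B1–B3, B3–B4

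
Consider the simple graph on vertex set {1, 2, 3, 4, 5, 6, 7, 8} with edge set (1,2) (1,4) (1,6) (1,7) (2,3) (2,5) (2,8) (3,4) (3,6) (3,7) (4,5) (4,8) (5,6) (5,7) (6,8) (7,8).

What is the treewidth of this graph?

4

A width-4 tree decomposition is:
Bags: B1 = {2, 4, 5, 6, 7}  B2 = {2, 3, 4, 6, 7}  B3 = {2, 4, 6, 7, 8}  B4 = {1, 2, 4, 6, 7}
Tree: B1–B2, B2–B3, B3–B4
Each bag holds 5 vertices, so the decomposition has width 4, which upper-bounds the treewidth. For the lower bound: the 5 vertex sets {5,7}, {3,6}, {2,8}, {4}, {1} are disjoint, each induces a connected subgraph, and every pair is joined by at least one edge of G. Contracting each set to a single vertex therefore yields K_{5} as a minor, and since treewidth is minor-monotone, tw(G) ≥ tw(K_{5}) = 4. The upper and lower bounds meet at 4, so that is the treewidth.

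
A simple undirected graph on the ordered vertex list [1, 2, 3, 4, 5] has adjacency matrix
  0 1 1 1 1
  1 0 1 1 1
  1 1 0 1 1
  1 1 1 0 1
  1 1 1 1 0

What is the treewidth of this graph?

A width-4 tree decomposition is:
Bags: B1 = {1, 2, 3, 4, 5}
Tree: (single bag)
A single bag containing all 5 vertices is trivially a valid decomposition of width 4. Conversely, {1, 2, 3, 4, 5} is a clique of size 5, and the vertices of any clique must share a bag in every tree decomposition; so some bag has ≥ 5 vertices and tw(G) ≥ 4. The upper and lower bounds meet at 4, so that is the treewidth.

4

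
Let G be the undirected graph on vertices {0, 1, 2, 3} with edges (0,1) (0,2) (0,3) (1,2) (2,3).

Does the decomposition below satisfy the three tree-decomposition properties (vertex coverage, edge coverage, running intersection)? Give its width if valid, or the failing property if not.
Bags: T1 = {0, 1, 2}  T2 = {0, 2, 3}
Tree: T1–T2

Vertex coverage: the bags together contain {0, 1, 2, 3}, the full vertex set. Edge coverage: each edge of G has both endpoints in at least one bag. Running intersection: for every vertex, the bags containing it form a connected subtree. All three properties hold, so this is a valid tree decomposition of width max|bag| − 1 = 2, and hence tw(G) ≤ 2.

Yes; width 2.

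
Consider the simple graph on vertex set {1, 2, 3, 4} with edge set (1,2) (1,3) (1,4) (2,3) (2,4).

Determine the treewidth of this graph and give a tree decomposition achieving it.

Treewidth 2.
Bags: B1 = {1, 2, 3}  B2 = {1, 2, 4}
Tree: B1–B2

The largest bag has 3 vertices, giving width 2; this decomposition certifies tw(G) ≤ 2. For the lower bound, the 3 vertices {1, 2, 3} are pairwise adjacent, and any tree decomposition puts a clique entirely inside one bag — forcing width ≥ 2. Combining the bounds, tw(G) = 2.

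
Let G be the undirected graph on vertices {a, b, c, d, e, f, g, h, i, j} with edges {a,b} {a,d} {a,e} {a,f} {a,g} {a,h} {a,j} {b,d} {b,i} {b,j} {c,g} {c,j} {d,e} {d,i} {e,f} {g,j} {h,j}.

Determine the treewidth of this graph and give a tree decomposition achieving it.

Every bag has size at most 3, so the width is 3 − 1 = 2 and tw(G) ≤ 2. Conversely, {c, g, j} is a clique of size 3, and the vertices of any clique must share a bag in every tree decomposition; so some bag has ≥ 3 vertices and tw(G) ≥ 2. Combining the bounds, tw(G) = 2.

Treewidth 2.
One such decomposition:
Bags: B1 = {a, b, j}  B2 = {a, h, j}  B3 = {a, b, d}  B4 = {a, g, j}  B5 = {b, d, i}  B6 = {a, d, e}  B7 = {a, e, f}  B8 = {c, g, j}
Tree: B1–B2, B1–B3, B2–B4, B3–B5, B3–B6, B6–B7, B4–B8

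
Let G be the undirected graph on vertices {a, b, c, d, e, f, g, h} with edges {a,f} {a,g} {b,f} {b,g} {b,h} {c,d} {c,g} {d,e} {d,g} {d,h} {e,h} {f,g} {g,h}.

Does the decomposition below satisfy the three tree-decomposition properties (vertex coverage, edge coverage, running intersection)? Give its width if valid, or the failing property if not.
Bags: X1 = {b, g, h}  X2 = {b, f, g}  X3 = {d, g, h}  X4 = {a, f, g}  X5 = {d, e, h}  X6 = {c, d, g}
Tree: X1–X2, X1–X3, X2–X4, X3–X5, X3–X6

Yes; width 2.

Every vertex of G appears in some bag (union = {a, b, c, d, e, f, g, h}); every edge is covered by a bag; and for each vertex v the set of bags containing v is connected in the bag tree. The decomposition is therefore valid. The largest bag has 3 vertices, so the width is 2.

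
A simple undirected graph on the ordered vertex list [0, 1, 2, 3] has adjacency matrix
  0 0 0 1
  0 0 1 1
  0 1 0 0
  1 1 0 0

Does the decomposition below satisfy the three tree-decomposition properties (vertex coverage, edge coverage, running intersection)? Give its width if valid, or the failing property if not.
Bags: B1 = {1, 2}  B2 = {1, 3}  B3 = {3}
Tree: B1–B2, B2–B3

No — vertex 0 appears in no bag.

A tree decomposition must satisfy three properties: every vertex lies in some bag; for every edge, both endpoints lie together in some bag; and for every vertex, the bags containing it form a connected subtree. Here vertex 0 appears in no bag, so the decomposition is invalid.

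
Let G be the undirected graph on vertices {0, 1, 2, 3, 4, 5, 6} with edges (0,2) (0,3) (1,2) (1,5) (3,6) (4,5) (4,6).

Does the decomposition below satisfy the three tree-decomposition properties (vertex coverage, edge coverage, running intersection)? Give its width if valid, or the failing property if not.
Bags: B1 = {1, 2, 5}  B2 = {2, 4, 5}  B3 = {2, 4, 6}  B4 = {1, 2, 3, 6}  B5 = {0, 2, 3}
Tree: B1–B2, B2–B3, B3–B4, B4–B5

A tree decomposition must satisfy three properties: every vertex lies in some bag; for every edge, both endpoints lie together in some bag; and for every vertex, the bags containing it form a connected subtree. Here bags containing vertex 1 are not connected in the tree, so the decomposition is invalid.

No — bags containing vertex 1 are not connected in the tree.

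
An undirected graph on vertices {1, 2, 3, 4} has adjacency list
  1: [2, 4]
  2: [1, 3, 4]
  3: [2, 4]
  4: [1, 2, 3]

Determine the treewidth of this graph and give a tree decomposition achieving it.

Treewidth 2.
Bags: B1 = {2, 3, 4}  B2 = {1, 2, 4}
Tree: B1–B2

Every bag has size at most 3, so the width is 3 − 1 = 2 and tw(G) ≤ 2. Conversely, {1, 2, 4} is a clique of size 3, and the vertices of any clique must share a bag in every tree decomposition; so some bag has ≥ 3 vertices and tw(G) ≥ 2. The upper and lower bounds meet at 2, so that is the treewidth.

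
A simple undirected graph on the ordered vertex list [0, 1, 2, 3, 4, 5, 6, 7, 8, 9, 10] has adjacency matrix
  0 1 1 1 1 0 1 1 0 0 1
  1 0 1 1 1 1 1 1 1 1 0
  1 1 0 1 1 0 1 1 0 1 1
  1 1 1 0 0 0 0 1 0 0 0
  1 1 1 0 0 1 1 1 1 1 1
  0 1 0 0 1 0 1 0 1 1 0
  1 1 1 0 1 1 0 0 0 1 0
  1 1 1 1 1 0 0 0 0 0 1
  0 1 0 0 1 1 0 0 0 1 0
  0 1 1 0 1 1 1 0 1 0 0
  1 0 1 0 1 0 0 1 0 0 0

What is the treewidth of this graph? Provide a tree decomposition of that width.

Treewidth 4.
One optimal decomposition is:
Bags: B1 = {1, 4, 5, 6, 9}  B2 = {1, 2, 4, 6, 9}  B3 = {0, 1, 2, 4, 6}  B4 = {0, 1, 2, 4, 7}  B5 = {0, 2, 4, 7, 10}  B6 = {0, 1, 2, 3, 7}  B7 = {1, 4, 5, 8, 9}
Tree: B1–B2, B2–B3, B3–B4, B4–B5, B4–B6, B1–B7

The largest bag has 5 vertices, giving width 4; this decomposition certifies tw(G) ≤ 4. For the lower bound, the 5 vertices {0, 1, 2, 3, 7} are pairwise adjacent, and any tree decomposition puts a clique entirely inside one bag — forcing width ≥ 4. Therefore the treewidth is 4.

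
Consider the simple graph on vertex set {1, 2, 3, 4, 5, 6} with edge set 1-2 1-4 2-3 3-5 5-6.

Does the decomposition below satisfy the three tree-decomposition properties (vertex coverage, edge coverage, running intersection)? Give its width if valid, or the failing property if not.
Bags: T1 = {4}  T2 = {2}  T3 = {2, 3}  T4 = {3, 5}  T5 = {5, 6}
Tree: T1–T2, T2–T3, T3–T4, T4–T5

No — vertex 1 appears in no bag.

A tree decomposition must satisfy three properties: every vertex lies in some bag; for every edge, both endpoints lie together in some bag; and for every vertex, the bags containing it form a connected subtree. Here vertex 1 appears in no bag, so the decomposition is invalid.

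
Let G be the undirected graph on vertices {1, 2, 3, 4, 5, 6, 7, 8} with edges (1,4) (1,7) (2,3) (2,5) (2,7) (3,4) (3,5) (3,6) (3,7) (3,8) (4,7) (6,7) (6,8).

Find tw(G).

A width-2 tree decomposition is:
Bags: B1 = {3, 6, 7}  B2 = {3, 4, 7}  B3 = {1, 4, 7}  B4 = {2, 3, 7}  B5 = {2, 3, 5}  B6 = {3, 6, 8}
Tree: B1–B2, B2–B3, B2–B4, B4–B5, B1–B6
The largest bag has 3 vertices, giving width 2; this decomposition certifies tw(G) ≤ 2. For the lower bound, the 3 vertices {1, 4, 7} are pairwise adjacent, and any tree decomposition puts a clique entirely inside one bag — forcing width ≥ 2. Therefore the treewidth is 2.

2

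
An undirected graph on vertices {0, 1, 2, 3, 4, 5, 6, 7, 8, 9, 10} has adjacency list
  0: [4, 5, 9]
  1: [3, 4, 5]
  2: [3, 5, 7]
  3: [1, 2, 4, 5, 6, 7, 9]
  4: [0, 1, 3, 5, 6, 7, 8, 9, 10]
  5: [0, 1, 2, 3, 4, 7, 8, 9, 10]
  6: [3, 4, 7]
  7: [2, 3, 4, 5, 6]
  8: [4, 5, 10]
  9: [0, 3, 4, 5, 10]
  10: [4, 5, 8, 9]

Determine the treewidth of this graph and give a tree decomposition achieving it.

Treewidth 3.
One optimal decomposition is:
Bags: B1 = {4, 5, 8, 10}  B2 = {4, 5, 9, 10}  B3 = {3, 4, 5, 9}  B4 = {3, 4, 5, 7}  B5 = {1, 3, 4, 5}  B6 = {3, 4, 6, 7}  B7 = {0, 4, 5, 9}  B8 = {2, 3, 5, 7}
Tree: B1–B2, B2–B3, B3–B4, B3–B5, B4–B6, B2–B7, B4–B8

The largest bag has 4 vertices, giving width 3; this decomposition certifies tw(G) ≤ 3. For the lower bound, the 4 vertices {2, 3, 5, 7} are pairwise adjacent, and any tree decomposition puts a clique entirely inside one bag — forcing width ≥ 3. Combining the bounds, tw(G) = 3.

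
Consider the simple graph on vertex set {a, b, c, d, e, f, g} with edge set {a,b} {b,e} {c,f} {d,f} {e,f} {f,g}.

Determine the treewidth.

1

A width-1 tree decomposition is:
Bags: B1 = {d, f}  B2 = {e, f}  B3 = {b, e}  B4 = {f, g}  B5 = {c, f}  B6 = {a, b}
Tree: B1–B2, B2–B3, B1–B4, B4–B5, B3–B6
Each bag holds 2 vertices, so the decomposition has width 1, which upper-bounds the treewidth. Since G has at least one edge (e.g. d–f), it is not an edgeless graph, so tw(G) ≥ 1. Hence tw(G) = 1 exactly.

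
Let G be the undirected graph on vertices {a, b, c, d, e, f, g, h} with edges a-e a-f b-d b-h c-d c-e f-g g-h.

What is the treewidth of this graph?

2

A width-2 tree decomposition is:
Bags: B1 = {f, g, h}  B2 = {a, f, h}  B3 = {a, e, h}  B4 = {c, e, h}  B5 = {c, d, h}  B6 = {b, d, h}
Tree: B1–B2, B2–B3, B3–B4, B4–B5, B5–B6
The largest bag has 3 vertices, giving width 2; this decomposition certifies tw(G) ≤ 2. Since h–g–f–a–e–c–d–b–h is a cycle in G, G is not acyclic. Forests are exactly the graphs of treewidth ≤ 1, so tw(G) ≥ 2. Therefore the treewidth is 2.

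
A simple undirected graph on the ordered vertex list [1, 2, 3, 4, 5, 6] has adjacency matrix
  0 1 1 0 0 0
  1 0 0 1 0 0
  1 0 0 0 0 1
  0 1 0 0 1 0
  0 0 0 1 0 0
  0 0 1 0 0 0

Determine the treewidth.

A width-1 tree decomposition is:
Bags: B1 = {1, 3}  B2 = {3, 6}  B3 = {1, 2}  B4 = {2, 4}  B5 = {4, 5}
Tree: B1–B2, B1–B3, B3–B4, B4–B5
Each bag holds 2 vertices, so the decomposition has width 1, which upper-bounds the treewidth. G has an edge, so its treewidth is at least 1. The upper and lower bounds meet at 1, so that is the treewidth.

1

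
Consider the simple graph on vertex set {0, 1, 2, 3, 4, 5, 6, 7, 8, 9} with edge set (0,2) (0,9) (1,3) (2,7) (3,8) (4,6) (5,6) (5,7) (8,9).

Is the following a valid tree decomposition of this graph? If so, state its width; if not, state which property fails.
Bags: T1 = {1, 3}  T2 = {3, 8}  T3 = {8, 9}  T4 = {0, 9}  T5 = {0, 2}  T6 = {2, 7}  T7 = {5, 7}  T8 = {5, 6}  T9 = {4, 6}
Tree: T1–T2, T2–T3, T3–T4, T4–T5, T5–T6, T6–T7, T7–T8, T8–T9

Every vertex of G appears in some bag (union = {0, 1, 2, 3, 4, 5, 6, 7, 8, 9}); every edge is covered by a bag; and for each vertex v the set of bags containing v is connected in the bag tree. The decomposition is therefore valid. The largest bag has 2 vertices, so the width is 1.

Yes; width 1.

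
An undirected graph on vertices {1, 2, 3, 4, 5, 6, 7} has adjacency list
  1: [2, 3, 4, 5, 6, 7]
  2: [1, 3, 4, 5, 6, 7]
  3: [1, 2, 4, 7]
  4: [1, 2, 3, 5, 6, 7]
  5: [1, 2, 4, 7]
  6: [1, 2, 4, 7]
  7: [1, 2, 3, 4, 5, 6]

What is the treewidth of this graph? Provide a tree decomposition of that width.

Treewidth 4.
One optimal decomposition is:
Bags: B1 = {1, 2, 4, 6, 7}  B2 = {1, 2, 3, 4, 7}  B3 = {1, 2, 4, 5, 7}
Tree: B1–B2, B2–B3

Every bag has size at most 5, so the width is 5 − 1 = 4 and tw(G) ≤ 4. Conversely, {1, 2, 3, 4, 7} is a clique of size 5, and the vertices of any clique must share a bag in every tree decomposition; so some bag has ≥ 5 vertices and tw(G) ≥ 4. The upper and lower bounds meet at 4, so that is the treewidth.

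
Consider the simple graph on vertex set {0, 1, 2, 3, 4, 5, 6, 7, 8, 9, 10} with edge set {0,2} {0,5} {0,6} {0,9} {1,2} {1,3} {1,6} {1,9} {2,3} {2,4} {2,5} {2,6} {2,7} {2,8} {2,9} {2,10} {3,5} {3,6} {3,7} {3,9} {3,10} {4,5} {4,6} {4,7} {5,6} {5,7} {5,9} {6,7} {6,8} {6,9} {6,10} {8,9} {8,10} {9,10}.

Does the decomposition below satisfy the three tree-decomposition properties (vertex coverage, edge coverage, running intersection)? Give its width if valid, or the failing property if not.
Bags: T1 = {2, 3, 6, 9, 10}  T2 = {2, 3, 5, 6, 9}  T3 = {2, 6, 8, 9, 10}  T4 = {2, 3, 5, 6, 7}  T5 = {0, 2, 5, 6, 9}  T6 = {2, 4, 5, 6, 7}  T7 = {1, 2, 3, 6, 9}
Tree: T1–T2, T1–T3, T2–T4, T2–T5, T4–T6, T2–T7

Yes; width 4.

Vertex coverage: the bags together contain {0, 1, 2, 3, 4, 5, 6, 7, 8, 9, 10}, the full vertex set. Edge coverage: each edge of G has both endpoints in at least one bag. Running intersection: for every vertex, the bags containing it form a connected subtree. All three properties hold, so this is a valid tree decomposition of width max|bag| − 1 = 4, and hence tw(G) ≤ 4.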